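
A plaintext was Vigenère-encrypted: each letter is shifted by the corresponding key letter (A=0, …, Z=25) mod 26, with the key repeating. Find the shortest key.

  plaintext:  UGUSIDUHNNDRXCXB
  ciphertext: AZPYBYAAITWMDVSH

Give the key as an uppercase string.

  i= 0: A-U =  6 → G
  i= 1: Z-G = 19 → T
  i= 2: P-U = 21 → V
  i= 3: Y-S =  6 → G
  i= 4: B-I = 19 → T
  i= 5: Y-D = 21 → V
  i= 6: A-U =  6 → G
  i= 7: A-H = 19 → T
  i= 8: I-N = 21 → V
  i= 9: T-N =  6 → G
  i=10: W-D = 19 → T
  i=11: M-R = 21 → V
  i=12: D-X =  6 → G
  i=13: V-C = 19 → T
  i=14: S-X = 21 → V
  i=15: H-B =  6 → G
  shifts repeat with period 3: GTV

GTV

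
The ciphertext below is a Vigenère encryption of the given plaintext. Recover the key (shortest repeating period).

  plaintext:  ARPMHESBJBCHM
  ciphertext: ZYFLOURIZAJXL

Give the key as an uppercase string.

  i= 0: Z-A = 25 → Z
  i= 1: Y-R =  7 → H
  i= 2: F-P = 16 → Q
  i= 3: L-M = 25 → Z
  i= 4: O-H =  7 → H
  i= 5: U-E = 16 → Q
  i= 6: R-S = 25 → Z
  i= 7: I-B =  7 → H
  i= 8: Z-J = 16 → Q
  i= 9: A-B = 25 → Z
  i=10: J-C =  7 → H
  i=11: X-H = 16 → Q
  i=12: L-M = 25 → Z
  shifts repeat with period 3: ZHQ

ZHQ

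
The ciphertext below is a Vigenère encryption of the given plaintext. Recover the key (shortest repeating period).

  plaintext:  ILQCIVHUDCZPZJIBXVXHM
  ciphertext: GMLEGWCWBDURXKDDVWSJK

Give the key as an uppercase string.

YBVC

  i= 0: G-I = 24 → Y
  i= 1: M-L =  1 → B
  i= 2: L-Q = 21 → V
  i= 3: E-C =  2 → C
  i= 4: G-I = 24 → Y
  i= 5: W-V =  1 → B
  i= 6: C-H = 21 → V
  i= 7: W-U =  2 → C
  i= 8: B-D = 24 → Y
  i= 9: D-C =  1 → B
  i=10: U-Z = 21 → V
  i=11: R-P =  2 → C
  i=12: X-Z = 24 → Y
  i=13: K-J =  1 → B
  i=14: D-I = 21 → V
  i=15: D-B =  2 → C
  i=16: V-X = 24 → Y
  i=17: W-V =  1 → B
  i=18: S-X = 21 → V
  i=19: J-H =  2 → C
  i=20: K-M = 24 → Y
  shifts repeat with period 4: YBVC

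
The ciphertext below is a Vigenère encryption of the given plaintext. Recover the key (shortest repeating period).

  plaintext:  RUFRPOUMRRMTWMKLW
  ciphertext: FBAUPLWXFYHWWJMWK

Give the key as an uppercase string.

OHVDAXCL

  i= 0: F-R = 14 → O
  i= 1: B-U =  7 → H
  i= 2: A-F = 21 → V
  i= 3: U-R =  3 → D
  i= 4: P-P =  0 → A
  i= 5: L-O = 23 → X
  i= 6: W-U =  2 → C
  i= 7: X-M = 11 → L
  i= 8: F-R = 14 → O
  i= 9: Y-R =  7 → H
  i=10: H-M = 21 → V
  i=11: W-T =  3 → D
  i=12: W-W =  0 → A
  i=13: J-M = 23 → X
  i=14: M-K =  2 → C
  i=15: W-L = 11 → L
  i=16: K-W = 14 → O
  shifts repeat with period 8: OHVDAXCL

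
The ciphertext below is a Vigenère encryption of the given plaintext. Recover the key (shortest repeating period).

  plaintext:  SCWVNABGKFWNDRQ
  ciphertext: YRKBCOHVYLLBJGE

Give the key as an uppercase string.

GPO

  i= 0: Y-S =  6 → G
  i= 1: R-C = 15 → P
  i= 2: K-W = 14 → O
  i= 3: B-V =  6 → G
  i= 4: C-N = 15 → P
  i= 5: O-A = 14 → O
  i= 6: H-B =  6 → G
  i= 7: V-G = 15 → P
  i= 8: Y-K = 14 → O
  i= 9: L-F =  6 → G
  i=10: L-W = 15 → P
  i=11: B-N = 14 → O
  i=12: J-D =  6 → G
  i=13: G-R = 15 → P
  i=14: E-Q = 14 → O
  shifts repeat with period 3: GPO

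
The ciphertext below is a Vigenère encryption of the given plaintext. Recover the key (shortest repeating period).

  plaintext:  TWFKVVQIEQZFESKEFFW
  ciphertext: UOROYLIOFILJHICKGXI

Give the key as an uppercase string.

BSMEDQSG

  i= 0: U-T =  1 → B
  i= 1: O-W = 18 → S
  i= 2: R-F = 12 → M
  i= 3: O-K =  4 → E
  i= 4: Y-V =  3 → D
  i= 5: L-V = 16 → Q
  i= 6: I-Q = 18 → S
  i= 7: O-I =  6 → G
  i= 8: F-E =  1 → B
  i= 9: I-Q = 18 → S
  i=10: L-Z = 12 → M
  i=11: J-F =  4 → E
  i=12: H-E =  3 → D
  i=13: I-S = 16 → Q
  i=14: C-K = 18 → S
  i=15: K-E =  6 → G
  i=16: G-F =  1 → B
  i=17: X-F = 18 → S
  i=18: I-W = 12 → M
  shifts repeat with period 8: BSMEDQSG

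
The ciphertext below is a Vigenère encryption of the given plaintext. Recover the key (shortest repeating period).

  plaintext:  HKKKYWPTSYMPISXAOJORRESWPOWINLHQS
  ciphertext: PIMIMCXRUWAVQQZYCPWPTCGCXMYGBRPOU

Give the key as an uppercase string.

  i= 0: P-H =  8 → I
  i= 1: I-K = 24 → Y
  i= 2: M-K =  2 → C
  i= 3: I-K = 24 → Y
  i= 4: M-Y = 14 → O
  i= 5: C-W =  6 → G
  i= 6: X-P =  8 → I
  i= 7: R-T = 24 → Y
  i= 8: U-S =  2 → C
  i= 9: W-Y = 24 → Y
  i=10: A-M = 14 → O
  i=11: V-P =  6 → G
  i=12: Q-I =  8 → I
  i=13: Q-S = 24 → Y
  i=14: Z-X =  2 → C
  i=15: Y-A = 24 → Y
  i=16: C-O = 14 → O
  i=17: P-J =  6 → G
  i=18: W-O =  8 → I
  i=19: P-R = 24 → Y
  i=20: T-R =  2 → C
  i=21: C-E = 24 → Y
  i=22: G-S = 14 → O
  i=23: C-W =  6 → G
  i=24: X-P =  8 → I
  i=25: M-O = 24 → Y
  i=26: Y-W =  2 → C
  i=27: G-I = 24 → Y
  i=28: B-N = 14 → O
  i=29: R-L =  6 → G
  i=30: P-H =  8 → I
  i=31: O-Q = 24 → Y
  i=32: U-S =  2 → C
  shifts repeat with period 6: IYCYOG

IYCYOG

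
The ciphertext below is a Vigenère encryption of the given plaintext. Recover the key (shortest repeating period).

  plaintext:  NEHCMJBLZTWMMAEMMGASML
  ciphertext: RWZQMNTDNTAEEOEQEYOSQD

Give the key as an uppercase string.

ESSOA

  i= 0: R-N =  4 → E
  i= 1: W-E = 18 → S
  i= 2: Z-H = 18 → S
  i= 3: Q-C = 14 → O
  i= 4: M-M =  0 → A
  i= 5: N-J =  4 → E
  i= 6: T-B = 18 → S
  i= 7: D-L = 18 → S
  i= 8: N-Z = 14 → O
  i= 9: T-T =  0 → A
  i=10: A-W =  4 → E
  i=11: E-M = 18 → S
  i=12: E-M = 18 → S
  i=13: O-A = 14 → O
  i=14: E-E =  0 → A
  i=15: Q-M =  4 → E
  i=16: E-M = 18 → S
  i=17: Y-G = 18 → S
  i=18: O-A = 14 → O
  i=19: S-S =  0 → A
  i=20: Q-M =  4 → E
  i=21: D-L = 18 → S
  shifts repeat with period 5: ESSOA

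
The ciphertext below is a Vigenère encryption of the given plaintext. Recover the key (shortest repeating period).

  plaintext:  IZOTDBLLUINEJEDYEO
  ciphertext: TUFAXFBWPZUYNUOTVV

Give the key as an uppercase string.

  i= 0: T-I = 11 → L
  i= 1: U-Z = 21 → V
  i= 2: F-O = 17 → R
  i= 3: A-T =  7 → H
  i= 4: X-D = 20 → U
  i= 5: F-B =  4 → E
  i= 6: B-L = 16 → Q
  i= 7: W-L = 11 → L
  i= 8: P-U = 21 → V
  i= 9: Z-I = 17 → R
  i=10: U-N =  7 → H
  i=11: Y-E = 20 → U
  i=12: N-J =  4 → E
  i=13: U-E = 16 → Q
  i=14: O-D = 11 → L
  i=15: T-Y = 21 → V
  i=16: V-E = 17 → R
  i=17: V-O =  7 → H
  shifts repeat with period 7: LVRHUEQ

LVRHUEQ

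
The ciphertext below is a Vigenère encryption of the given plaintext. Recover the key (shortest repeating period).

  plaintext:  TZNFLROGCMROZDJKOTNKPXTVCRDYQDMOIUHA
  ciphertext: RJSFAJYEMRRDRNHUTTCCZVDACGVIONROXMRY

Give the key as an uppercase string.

YKFAPSK

  i= 0: R-T = 24 → Y
  i= 1: J-Z = 10 → K
  i= 2: S-N =  5 → F
  i= 3: F-F =  0 → A
  i= 4: A-L = 15 → P
  i= 5: J-R = 18 → S
  i= 6: Y-O = 10 → K
  i= 7: E-G = 24 → Y
  i= 8: M-C = 10 → K
  i= 9: R-M =  5 → F
  i=10: R-R =  0 → A
  i=11: D-O = 15 → P
  i=12: R-Z = 18 → S
  i=13: N-D = 10 → K
  i=14: H-J = 24 → Y
  i=15: U-K = 10 → K
  i=16: T-O =  5 → F
  i=17: T-T =  0 → A
  i=18: C-N = 15 → P
  i=19: C-K = 18 → S
  i=20: Z-P = 10 → K
  i=21: V-X = 24 → Y
  i=22: D-T = 10 → K
  i=23: A-V =  5 → F
  i=24: C-C =  0 → A
  i=25: G-R = 15 → P
  i=26: V-D = 18 → S
  i=27: I-Y = 10 → K
  i=28: O-Q = 24 → Y
  i=29: N-D = 10 → K
  i=30: R-M =  5 → F
  i=31: O-O =  0 → A
  i=32: X-I = 15 → P
  i=33: M-U = 18 → S
  i=34: R-H = 10 → K
  i=35: Y-A = 24 → Y
  shifts repeat with period 7: YKFAPSK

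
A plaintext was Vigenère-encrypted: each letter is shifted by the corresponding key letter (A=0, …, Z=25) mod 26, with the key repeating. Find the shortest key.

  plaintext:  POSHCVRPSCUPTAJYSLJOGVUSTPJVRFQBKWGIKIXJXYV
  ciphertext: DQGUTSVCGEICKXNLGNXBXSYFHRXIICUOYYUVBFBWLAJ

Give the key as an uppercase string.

OCONRXEN

  i= 0: D-P = 14 → O
  i= 1: Q-O =  2 → C
  i= 2: G-S = 14 → O
  i= 3: U-H = 13 → N
  i= 4: T-C = 17 → R
  i= 5: S-V = 23 → X
  i= 6: V-R =  4 → E
  i= 7: C-P = 13 → N
  i= 8: G-S = 14 → O
  i= 9: E-C =  2 → C
  i=10: I-U = 14 → O
  i=11: C-P = 13 → N
  i=12: K-T = 17 → R
  i=13: X-A = 23 → X
  i=14: N-J =  4 → E
  i=15: L-Y = 13 → N
  i=16: G-S = 14 → O
  i=17: N-L =  2 → C
  i=18: X-J = 14 → O
  i=19: B-O = 13 → N
  i=20: X-G = 17 → R
  i=21: S-V = 23 → X
  i=22: Y-U =  4 → E
  i=23: F-S = 13 → N
  i=24: H-T = 14 → O
  i=25: R-P =  2 → C
  i=26: X-J = 14 → O
  i=27: I-V = 13 → N
  i=28: I-R = 17 → R
  i=29: C-F = 23 → X
  i=30: U-Q =  4 → E
  i=31: O-B = 13 → N
  i=32: Y-K = 14 → O
  i=33: Y-W =  2 → C
  i=34: U-G = 14 → O
  i=35: V-I = 13 → N
  i=36: B-K = 17 → R
  i=37: F-I = 23 → X
  i=38: B-X =  4 → E
  i=39: W-J = 13 → N
  i=40: L-X = 14 → O
  i=41: A-Y =  2 → C
  i=42: J-V = 14 → O
  shifts repeat with period 8: OCONRXEN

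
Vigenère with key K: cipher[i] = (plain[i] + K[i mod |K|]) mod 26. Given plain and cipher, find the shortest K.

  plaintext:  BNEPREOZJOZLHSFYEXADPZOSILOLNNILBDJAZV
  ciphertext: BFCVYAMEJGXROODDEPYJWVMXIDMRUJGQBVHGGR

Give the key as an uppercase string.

ASYGHWYF

  i= 0: B-B =  0 → A
  i= 1: F-N = 18 → S
  i= 2: C-E = 24 → Y
  i= 3: V-P =  6 → G
  i= 4: Y-R =  7 → H
  i= 5: A-E = 22 → W
  i= 6: M-O = 24 → Y
  i= 7: E-Z =  5 → F
  i= 8: J-J =  0 → A
  i= 9: G-O = 18 → S
  i=10: X-Z = 24 → Y
  i=11: R-L =  6 → G
  i=12: O-H =  7 → H
  i=13: O-S = 22 → W
  i=14: D-F = 24 → Y
  i=15: D-Y =  5 → F
  i=16: E-E =  0 → A
  i=17: P-X = 18 → S
  i=18: Y-A = 24 → Y
  i=19: J-D =  6 → G
  i=20: W-P =  7 → H
  i=21: V-Z = 22 → W
  i=22: M-O = 24 → Y
  i=23: X-S =  5 → F
  i=24: I-I =  0 → A
  i=25: D-L = 18 → S
  i=26: M-O = 24 → Y
  i=27: R-L =  6 → G
  i=28: U-N =  7 → H
  i=29: J-N = 22 → W
  i=30: G-I = 24 → Y
  i=31: Q-L =  5 → F
  i=32: B-B =  0 → A
  i=33: V-D = 18 → S
  i=34: H-J = 24 → Y
  i=35: G-A =  6 → G
  i=36: G-Z =  7 → H
  i=37: R-V = 22 → W
  shifts repeat with period 8: ASYGHWYF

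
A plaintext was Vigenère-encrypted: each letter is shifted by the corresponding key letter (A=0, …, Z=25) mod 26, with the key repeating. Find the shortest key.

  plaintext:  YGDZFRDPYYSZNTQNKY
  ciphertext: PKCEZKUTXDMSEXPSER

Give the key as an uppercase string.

  i= 0: P-Y = 17 → R
  i= 1: K-G =  4 → E
  i= 2: C-D = 25 → Z
  i= 3: E-Z =  5 → F
  i= 4: Z-F = 20 → U
  i= 5: K-R = 19 → T
  i= 6: U-D = 17 → R
  i= 7: T-P =  4 → E
  i= 8: X-Y = 25 → Z
  i= 9: D-Y =  5 → F
  i=10: M-S = 20 → U
  i=11: S-Z = 19 → T
  i=12: E-N = 17 → R
  i=13: X-T =  4 → E
  i=14: P-Q = 25 → Z
  i=15: S-N =  5 → F
  i=16: E-K = 20 → U
  i=17: R-Y = 19 → T
  shifts repeat with period 6: REZFUT

REZFUT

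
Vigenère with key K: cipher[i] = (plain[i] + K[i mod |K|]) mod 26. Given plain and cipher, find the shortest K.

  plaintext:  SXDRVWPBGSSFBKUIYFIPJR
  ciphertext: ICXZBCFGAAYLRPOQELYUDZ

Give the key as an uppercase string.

  i= 0: I-S = 16 → Q
  i= 1: C-X =  5 → F
  i= 2: X-D = 20 → U
  i= 3: Z-R =  8 → I
  i= 4: B-V =  6 → G
  i= 5: C-W =  6 → G
  i= 6: F-P = 16 → Q
  i= 7: G-B =  5 → F
  i= 8: A-G = 20 → U
  i= 9: A-S =  8 → I
  i=10: Y-S =  6 → G
  i=11: L-F =  6 → G
  i=12: R-B = 16 → Q
  i=13: P-K =  5 → F
  i=14: O-U = 20 → U
  i=15: Q-I =  8 → I
  i=16: E-Y =  6 → G
  i=17: L-F =  6 → G
  i=18: Y-I = 16 → Q
  i=19: U-P =  5 → F
  i=20: D-J = 20 → U
  i=21: Z-R =  8 → I
  shifts repeat with period 6: QFUIGG

QFUIGG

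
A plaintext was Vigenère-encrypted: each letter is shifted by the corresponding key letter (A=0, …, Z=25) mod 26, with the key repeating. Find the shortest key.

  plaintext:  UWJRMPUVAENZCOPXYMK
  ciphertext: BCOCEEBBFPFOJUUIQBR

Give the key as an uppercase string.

  i= 0: B-U =  7 → H
  i= 1: C-W =  6 → G
  i= 2: O-J =  5 → F
  i= 3: C-R = 11 → L
  i= 4: E-M = 18 → S
  i= 5: E-P = 15 → P
  i= 6: B-U =  7 → H
  i= 7: B-V =  6 → G
  i= 8: F-A =  5 → F
  i= 9: P-E = 11 → L
  i=10: F-N = 18 → S
  i=11: O-Z = 15 → P
  i=12: J-C =  7 → H
  i=13: U-O =  6 → G
  i=14: U-P =  5 → F
  i=15: I-X = 11 → L
  i=16: Q-Y = 18 → S
  i=17: B-M = 15 → P
  i=18: R-K =  7 → H
  shifts repeat with period 6: HGFLSP

HGFLSP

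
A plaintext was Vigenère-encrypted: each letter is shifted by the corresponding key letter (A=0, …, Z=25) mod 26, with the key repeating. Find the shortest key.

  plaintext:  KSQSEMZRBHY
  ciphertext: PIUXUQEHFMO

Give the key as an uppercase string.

FQE

  i= 0: P-K =  5 → F
  i= 1: I-S = 16 → Q
  i= 2: U-Q =  4 → E
  i= 3: X-S =  5 → F
  i= 4: U-E = 16 → Q
  i= 5: Q-M =  4 → E
  i= 6: E-Z =  5 → F
  i= 7: H-R = 16 → Q
  i= 8: F-B =  4 → E
  i= 9: M-H =  5 → F
  i=10: O-Y = 16 → Q
  shifts repeat with period 3: FQE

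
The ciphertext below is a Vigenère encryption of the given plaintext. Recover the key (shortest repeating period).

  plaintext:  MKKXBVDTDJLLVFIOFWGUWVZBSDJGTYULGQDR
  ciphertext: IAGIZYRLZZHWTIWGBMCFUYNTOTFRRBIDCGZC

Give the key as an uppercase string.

  i= 0: I-M = 22 → W
  i= 1: A-K = 16 → Q
  i= 2: G-K = 22 → W
  i= 3: I-X = 11 → L
  i= 4: Z-B = 24 → Y
  i= 5: Y-V =  3 → D
  i= 6: R-D = 14 → O
  i= 7: L-T = 18 → S
  i= 8: Z-D = 22 → W
  i= 9: Z-J = 16 → Q
  i=10: H-L = 22 → W
  i=11: W-L = 11 → L
  i=12: T-V = 24 → Y
  i=13: I-F =  3 → D
  i=14: W-I = 14 → O
  i=15: G-O = 18 → S
  i=16: B-F = 22 → W
  i=17: M-W = 16 → Q
  i=18: C-G = 22 → W
  i=19: F-U = 11 → L
  i=20: U-W = 24 → Y
  i=21: Y-V =  3 → D
  i=22: N-Z = 14 → O
  i=23: T-B = 18 → S
  i=24: O-S = 22 → W
  i=25: T-D = 16 → Q
  i=26: F-J = 22 → W
  i=27: R-G = 11 → L
  i=28: R-T = 24 → Y
  i=29: B-Y =  3 → D
  i=30: I-U = 14 → O
  i=31: D-L = 18 → S
  i=32: C-G = 22 → W
  i=33: G-Q = 16 → Q
  i=34: Z-D = 22 → W
  i=35: C-R = 11 → L
  shifts repeat with period 8: WQWLYDOS

WQWLYDOS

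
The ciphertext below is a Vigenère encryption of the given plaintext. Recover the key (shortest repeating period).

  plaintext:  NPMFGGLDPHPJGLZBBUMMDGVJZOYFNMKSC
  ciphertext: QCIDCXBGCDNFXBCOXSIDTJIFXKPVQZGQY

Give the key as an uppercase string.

  i= 0: Q-N =  3 → D
  i= 1: C-P = 13 → N
  i= 2: I-M = 22 → W
  i= 3: D-F = 24 → Y
  i= 4: C-G = 22 → W
  i= 5: X-G = 17 → R
  i= 6: B-L = 16 → Q
  i= 7: G-D =  3 → D
  i= 8: C-P = 13 → N
  i= 9: D-H = 22 → W
  i=10: N-P = 24 → Y
  i=11: F-J = 22 → W
  i=12: X-G = 17 → R
  i=13: B-L = 16 → Q
  i=14: C-Z =  3 → D
  i=15: O-B = 13 → N
  i=16: X-B = 22 → W
  i=17: S-U = 24 → Y
  i=18: I-M = 22 → W
  i=19: D-M = 17 → R
  i=20: T-D = 16 → Q
  i=21: J-G =  3 → D
  i=22: I-V = 13 → N
  i=23: F-J = 22 → W
  i=24: X-Z = 24 → Y
  i=25: K-O = 22 → W
  i=26: P-Y = 17 → R
  i=27: V-F = 16 → Q
  i=28: Q-N =  3 → D
  i=29: Z-M = 13 → N
  i=30: G-K = 22 → W
  i=31: Q-S = 24 → Y
  i=32: Y-C = 22 → W
  shifts repeat with period 7: DNWYWRQ

DNWYWRQ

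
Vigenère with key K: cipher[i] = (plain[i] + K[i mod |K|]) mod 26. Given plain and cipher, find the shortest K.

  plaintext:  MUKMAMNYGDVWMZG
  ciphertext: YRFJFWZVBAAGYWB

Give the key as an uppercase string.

MXVXFK

  i= 0: Y-M = 12 → M
  i= 1: R-U = 23 → X
  i= 2: F-K = 21 → V
  i= 3: J-M = 23 → X
  i= 4: F-A =  5 → F
  i= 5: W-M = 10 → K
  i= 6: Z-N = 12 → M
  i= 7: V-Y = 23 → X
  i= 8: B-G = 21 → V
  i= 9: A-D = 23 → X
  i=10: A-V =  5 → F
  i=11: G-W = 10 → K
  i=12: Y-M = 12 → M
  i=13: W-Z = 23 → X
  i=14: B-G = 21 → V
  shifts repeat with period 6: MXVXFK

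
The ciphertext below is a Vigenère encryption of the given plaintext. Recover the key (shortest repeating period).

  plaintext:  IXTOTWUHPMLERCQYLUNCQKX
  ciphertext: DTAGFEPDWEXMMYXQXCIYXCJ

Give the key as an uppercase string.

VWHSMI

  i= 0: D-I = 21 → V
  i= 1: T-X = 22 → W
  i= 2: A-T =  7 → H
  i= 3: G-O = 18 → S
  i= 4: F-T = 12 → M
  i= 5: E-W =  8 → I
  i= 6: P-U = 21 → V
  i= 7: D-H = 22 → W
  i= 8: W-P =  7 → H
  i= 9: E-M = 18 → S
  i=10: X-L = 12 → M
  i=11: M-E =  8 → I
  i=12: M-R = 21 → V
  i=13: Y-C = 22 → W
  i=14: X-Q =  7 → H
  i=15: Q-Y = 18 → S
  i=16: X-L = 12 → M
  i=17: C-U =  8 → I
  i=18: I-N = 21 → V
  i=19: Y-C = 22 → W
  i=20: X-Q =  7 → H
  i=21: C-K = 18 → S
  i=22: J-X = 12 → M
  shifts repeat with period 6: VWHSMI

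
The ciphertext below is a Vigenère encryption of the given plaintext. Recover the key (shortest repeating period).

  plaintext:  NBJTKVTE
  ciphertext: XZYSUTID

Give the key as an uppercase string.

KYPZ

  i= 0: X-N = 10 → K
  i= 1: Z-B = 24 → Y
  i= 2: Y-J = 15 → P
  i= 3: S-T = 25 → Z
  i= 4: U-K = 10 → K
  i= 5: T-V = 24 → Y
  i= 6: I-T = 15 → P
  i= 7: D-E = 25 → Z
  shifts repeat with period 4: KYPZ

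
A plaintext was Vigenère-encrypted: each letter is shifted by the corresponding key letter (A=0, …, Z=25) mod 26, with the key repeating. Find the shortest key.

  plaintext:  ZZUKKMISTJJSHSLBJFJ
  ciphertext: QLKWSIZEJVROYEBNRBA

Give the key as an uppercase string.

RMQMIW

  i= 0: Q-Z = 17 → R
  i= 1: L-Z = 12 → M
  i= 2: K-U = 16 → Q
  i= 3: W-K = 12 → M
  i= 4: S-K =  8 → I
  i= 5: I-M = 22 → W
  i= 6: Z-I = 17 → R
  i= 7: E-S = 12 → M
  i= 8: J-T = 16 → Q
  i= 9: V-J = 12 → M
  i=10: R-J =  8 → I
  i=11: O-S = 22 → W
  i=12: Y-H = 17 → R
  i=13: E-S = 12 → M
  i=14: B-L = 16 → Q
  i=15: N-B = 12 → M
  i=16: R-J =  8 → I
  i=17: B-F = 22 → W
  i=18: A-J = 17 → R
  shifts repeat with period 6: RMQMIW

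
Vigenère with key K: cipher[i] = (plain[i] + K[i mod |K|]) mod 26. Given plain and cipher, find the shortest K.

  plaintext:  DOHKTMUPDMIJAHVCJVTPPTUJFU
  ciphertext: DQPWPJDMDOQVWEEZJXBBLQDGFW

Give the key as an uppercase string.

ACIMWXJX

  i= 0: D-D =  0 → A
  i= 1: Q-O =  2 → C
  i= 2: P-H =  8 → I
  i= 3: W-K = 12 → M
  i= 4: P-T = 22 → W
  i= 5: J-M = 23 → X
  i= 6: D-U =  9 → J
  i= 7: M-P = 23 → X
  i= 8: D-D =  0 → A
  i= 9: O-M =  2 → C
  i=10: Q-I =  8 → I
  i=11: V-J = 12 → M
  i=12: W-A = 22 → W
  i=13: E-H = 23 → X
  i=14: E-V =  9 → J
  i=15: Z-C = 23 → X
  i=16: J-J =  0 → A
  i=17: X-V =  2 → C
  i=18: B-T =  8 → I
  i=19: B-P = 12 → M
  i=20: L-P = 22 → W
  i=21: Q-T = 23 → X
  i=22: D-U =  9 → J
  i=23: G-J = 23 → X
  i=24: F-F =  0 → A
  i=25: W-U =  2 → C
  shifts repeat with period 8: ACIMWXJX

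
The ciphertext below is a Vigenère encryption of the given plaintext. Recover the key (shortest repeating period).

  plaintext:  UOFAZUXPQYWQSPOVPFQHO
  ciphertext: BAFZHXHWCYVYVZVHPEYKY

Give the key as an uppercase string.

HMAZIDK

  i= 0: B-U =  7 → H
  i= 1: A-O = 12 → M
  i= 2: F-F =  0 → A
  i= 3: Z-A = 25 → Z
  i= 4: H-Z =  8 → I
  i= 5: X-U =  3 → D
  i= 6: H-X = 10 → K
  i= 7: W-P =  7 → H
  i= 8: C-Q = 12 → M
  i= 9: Y-Y =  0 → A
  i=10: V-W = 25 → Z
  i=11: Y-Q =  8 → I
  i=12: V-S =  3 → D
  i=13: Z-P = 10 → K
  i=14: V-O =  7 → H
  i=15: H-V = 12 → M
  i=16: P-P =  0 → A
  i=17: E-F = 25 → Z
  i=18: Y-Q =  8 → I
  i=19: K-H =  3 → D
  i=20: Y-O = 10 → K
  shifts repeat with period 7: HMAZIDK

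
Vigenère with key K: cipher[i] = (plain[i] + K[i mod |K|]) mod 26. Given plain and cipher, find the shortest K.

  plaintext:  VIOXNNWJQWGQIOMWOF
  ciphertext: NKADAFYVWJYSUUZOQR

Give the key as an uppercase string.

SCMGN

  i= 0: N-V = 18 → S
  i= 1: K-I =  2 → C
  i= 2: A-O = 12 → M
  i= 3: D-X =  6 → G
  i= 4: A-N = 13 → N
  i= 5: F-N = 18 → S
  i= 6: Y-W =  2 → C
  i= 7: V-J = 12 → M
  i= 8: W-Q =  6 → G
  i= 9: J-W = 13 → N
  i=10: Y-G = 18 → S
  i=11: S-Q =  2 → C
  i=12: U-I = 12 → M
  i=13: U-O =  6 → G
  i=14: Z-M = 13 → N
  i=15: O-W = 18 → S
  i=16: Q-O =  2 → C
  i=17: R-F = 12 → M
  shifts repeat with period 5: SCMGN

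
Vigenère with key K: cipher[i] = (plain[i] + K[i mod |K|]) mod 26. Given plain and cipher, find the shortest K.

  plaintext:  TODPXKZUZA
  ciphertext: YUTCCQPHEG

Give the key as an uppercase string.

  i= 0: Y-T =  5 → F
  i= 1: U-O =  6 → G
  i= 2: T-D = 16 → Q
  i= 3: C-P = 13 → N
  i= 4: C-X =  5 → F
  i= 5: Q-K =  6 → G
  i= 6: P-Z = 16 → Q
  i= 7: H-U = 13 → N
  i= 8: E-Z =  5 → F
  i= 9: G-A =  6 → G
  shifts repeat with period 4: FGQN

FGQN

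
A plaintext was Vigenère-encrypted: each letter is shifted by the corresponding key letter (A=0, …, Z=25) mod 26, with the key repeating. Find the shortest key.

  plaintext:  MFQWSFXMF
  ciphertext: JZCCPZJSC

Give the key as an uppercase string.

  i= 0: J-M = 23 → X
  i= 1: Z-F = 20 → U
  i= 2: C-Q = 12 → M
  i= 3: C-W =  6 → G
  i= 4: P-S = 23 → X
  i= 5: Z-F = 20 → U
  i= 6: J-X = 12 → M
  i= 7: S-M =  6 → G
  i= 8: C-F = 23 → X
  shifts repeat with period 4: XUMG

XUMG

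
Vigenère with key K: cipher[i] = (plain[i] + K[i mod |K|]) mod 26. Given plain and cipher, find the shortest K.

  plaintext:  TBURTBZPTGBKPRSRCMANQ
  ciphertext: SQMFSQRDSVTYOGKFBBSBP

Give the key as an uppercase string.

  i= 0: S-T = 25 → Z
  i= 1: Q-B = 15 → P
  i= 2: M-U = 18 → S
  i= 3: F-R = 14 → O
  i= 4: S-T = 25 → Z
  i= 5: Q-B = 15 → P
  i= 6: R-Z = 18 → S
  i= 7: D-P = 14 → O
  i= 8: S-T = 25 → Z
  i= 9: V-G = 15 → P
  i=10: T-B = 18 → S
  i=11: Y-K = 14 → O
  i=12: O-P = 25 → Z
  i=13: G-R = 15 → P
  i=14: K-S = 18 → S
  i=15: F-R = 14 → O
  i=16: B-C = 25 → Z
  i=17: B-M = 15 → P
  i=18: S-A = 18 → S
  i=19: B-N = 14 → O
  i=20: P-Q = 25 → Z
  shifts repeat with period 4: ZPSO

ZPSO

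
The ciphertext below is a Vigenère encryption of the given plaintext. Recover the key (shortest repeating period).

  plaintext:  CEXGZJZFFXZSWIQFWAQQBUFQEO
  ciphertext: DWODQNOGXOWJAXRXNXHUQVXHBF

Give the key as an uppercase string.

BSRXREP

  i= 0: D-C =  1 → B
  i= 1: W-E = 18 → S
  i= 2: O-X = 17 → R
  i= 3: D-G = 23 → X
  i= 4: Q-Z = 17 → R
  i= 5: N-J =  4 → E
  i= 6: O-Z = 15 → P
  i= 7: G-F =  1 → B
  i= 8: X-F = 18 → S
  i= 9: O-X = 17 → R
  i=10: W-Z = 23 → X
  i=11: J-S = 17 → R
  i=12: A-W =  4 → E
  i=13: X-I = 15 → P
  i=14: R-Q =  1 → B
  i=15: X-F = 18 → S
  i=16: N-W = 17 → R
  i=17: X-A = 23 → X
  i=18: H-Q = 17 → R
  i=19: U-Q =  4 → E
  i=20: Q-B = 15 → P
  i=21: V-U =  1 → B
  i=22: X-F = 18 → S
  i=23: H-Q = 17 → R
  i=24: B-E = 23 → X
  i=25: F-O = 17 → R
  shifts repeat with period 7: BSRXREP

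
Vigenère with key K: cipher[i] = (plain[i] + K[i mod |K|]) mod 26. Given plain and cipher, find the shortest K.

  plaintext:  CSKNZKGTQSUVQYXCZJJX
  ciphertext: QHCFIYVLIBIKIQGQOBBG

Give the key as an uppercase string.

  i= 0: Q-C = 14 → O
  i= 1: H-S = 15 → P
  i= 2: C-K = 18 → S
  i= 3: F-N = 18 → S
  i= 4: I-Z =  9 → J
  i= 5: Y-K = 14 → O
  i= 6: V-G = 15 → P
  i= 7: L-T = 18 → S
  i= 8: I-Q = 18 → S
  i= 9: B-S =  9 → J
  i=10: I-U = 14 → O
  i=11: K-V = 15 → P
  i=12: I-Q = 18 → S
  i=13: Q-Y = 18 → S
  i=14: G-X =  9 → J
  i=15: Q-C = 14 → O
  i=16: O-Z = 15 → P
  i=17: B-J = 18 → S
  i=18: B-J = 18 → S
  i=19: G-X =  9 → J
  shifts repeat with period 5: OPSSJ

OPSSJ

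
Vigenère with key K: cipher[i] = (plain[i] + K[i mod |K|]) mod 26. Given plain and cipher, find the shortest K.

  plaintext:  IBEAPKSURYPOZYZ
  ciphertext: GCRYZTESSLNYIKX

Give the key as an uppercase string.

  i= 0: G-I = 24 → Y
  i= 1: C-B =  1 → B
  i= 2: R-E = 13 → N
  i= 3: Y-A = 24 → Y
  i= 4: Z-P = 10 → K
  i= 5: T-K =  9 → J
  i= 6: E-S = 12 → M
  i= 7: S-U = 24 → Y
  i= 8: S-R =  1 → B
  i= 9: L-Y = 13 → N
  i=10: N-P = 24 → Y
  i=11: Y-O = 10 → K
  i=12: I-Z =  9 → J
  i=13: K-Y = 12 → M
  i=14: X-Z = 24 → Y
  shifts repeat with period 7: YBNYKJM

YBNYKJM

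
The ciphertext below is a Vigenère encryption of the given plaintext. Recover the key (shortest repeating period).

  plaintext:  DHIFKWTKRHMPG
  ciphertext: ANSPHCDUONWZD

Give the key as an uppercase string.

XGKK

  i= 0: A-D = 23 → X
  i= 1: N-H =  6 → G
  i= 2: S-I = 10 → K
  i= 3: P-F = 10 → K
  i= 4: H-K = 23 → X
  i= 5: C-W =  6 → G
  i= 6: D-T = 10 → K
  i= 7: U-K = 10 → K
  i= 8: O-R = 23 → X
  i= 9: N-H =  6 → G
  i=10: W-M = 10 → K
  i=11: Z-P = 10 → K
  i=12: D-G = 23 → X
  shifts repeat with period 4: XGKK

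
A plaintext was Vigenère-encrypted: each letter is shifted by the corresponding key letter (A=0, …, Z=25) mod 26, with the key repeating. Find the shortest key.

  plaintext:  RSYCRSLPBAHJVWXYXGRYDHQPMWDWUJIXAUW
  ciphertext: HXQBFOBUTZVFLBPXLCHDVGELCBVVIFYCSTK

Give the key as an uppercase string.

QFSZOW

  i= 0: H-R = 16 → Q
  i= 1: X-S =  5 → F
  i= 2: Q-Y = 18 → S
  i= 3: B-C = 25 → Z
  i= 4: F-R = 14 → O
  i= 5: O-S = 22 → W
  i= 6: B-L = 16 → Q
  i= 7: U-P =  5 → F
  i= 8: T-B = 18 → S
  i= 9: Z-A = 25 → Z
  i=10: V-H = 14 → O
  i=11: F-J = 22 → W
  i=12: L-V = 16 → Q
  i=13: B-W =  5 → F
  i=14: P-X = 18 → S
  i=15: X-Y = 25 → Z
  i=16: L-X = 14 → O
  i=17: C-G = 22 → W
  i=18: H-R = 16 → Q
  i=19: D-Y =  5 → F
  i=20: V-D = 18 → S
  i=21: G-H = 25 → Z
  i=22: E-Q = 14 → O
  i=23: L-P = 22 → W
  i=24: C-M = 16 → Q
  i=25: B-W =  5 → F
  i=26: V-D = 18 → S
  i=27: V-W = 25 → Z
  i=28: I-U = 14 → O
  i=29: F-J = 22 → W
  i=30: Y-I = 16 → Q
  i=31: C-X =  5 → F
  i=32: S-A = 18 → S
  i=33: T-U = 25 → Z
  i=34: K-W = 14 → O
  shifts repeat with period 6: QFSZOW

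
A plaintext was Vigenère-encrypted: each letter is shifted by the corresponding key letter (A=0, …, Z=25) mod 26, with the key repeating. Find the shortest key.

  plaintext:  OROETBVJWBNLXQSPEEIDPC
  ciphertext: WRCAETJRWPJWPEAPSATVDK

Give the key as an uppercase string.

IAOWLSO

  i= 0: W-O =  8 → I
  i= 1: R-R =  0 → A
  i= 2: C-O = 14 → O
  i= 3: A-E = 22 → W
  i= 4: E-T = 11 → L
  i= 5: T-B = 18 → S
  i= 6: J-V = 14 → O
  i= 7: R-J =  8 → I
  i= 8: W-W =  0 → A
  i= 9: P-B = 14 → O
  i=10: J-N = 22 → W
  i=11: W-L = 11 → L
  i=12: P-X = 18 → S
  i=13: E-Q = 14 → O
  i=14: A-S =  8 → I
  i=15: P-P =  0 → A
  i=16: S-E = 14 → O
  i=17: A-E = 22 → W
  i=18: T-I = 11 → L
  i=19: V-D = 18 → S
  i=20: D-P = 14 → O
  i=21: K-C =  8 → I
  shifts repeat with period 7: IAOWLSO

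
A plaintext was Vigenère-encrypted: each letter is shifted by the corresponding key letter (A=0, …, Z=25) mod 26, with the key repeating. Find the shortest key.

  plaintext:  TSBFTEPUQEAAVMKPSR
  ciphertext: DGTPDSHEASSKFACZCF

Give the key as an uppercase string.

  i= 0: D-T = 10 → K
  i= 1: G-S = 14 → O
  i= 2: T-B = 18 → S
  i= 3: P-F = 10 → K
  i= 4: D-T = 10 → K
  i= 5: S-E = 14 → O
  i= 6: H-P = 18 → S
  i= 7: E-U = 10 → K
  i= 8: A-Q = 10 → K
  i= 9: S-E = 14 → O
  i=10: S-A = 18 → S
  i=11: K-A = 10 → K
  i=12: F-V = 10 → K
  i=13: A-M = 14 → O
  i=14: C-K = 18 → S
  i=15: Z-P = 10 → K
  i=16: C-S = 10 → K
  i=17: F-R = 14 → O
  shifts repeat with period 4: KOSK

KOSK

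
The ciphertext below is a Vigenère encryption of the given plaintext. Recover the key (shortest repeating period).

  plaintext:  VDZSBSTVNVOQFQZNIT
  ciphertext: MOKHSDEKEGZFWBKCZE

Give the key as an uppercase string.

RLLP

  i= 0: M-V = 17 → R
  i= 1: O-D = 11 → L
  i= 2: K-Z = 11 → L
  i= 3: H-S = 15 → P
  i= 4: S-B = 17 → R
  i= 5: D-S = 11 → L
  i= 6: E-T = 11 → L
  i= 7: K-V = 15 → P
  i= 8: E-N = 17 → R
  i= 9: G-V = 11 → L
  i=10: Z-O = 11 → L
  i=11: F-Q = 15 → P
  i=12: W-F = 17 → R
  i=13: B-Q = 11 → L
  i=14: K-Z = 11 → L
  i=15: C-N = 15 → P
  i=16: Z-I = 17 → R
  i=17: E-T = 11 → L
  shifts repeat with period 4: RLLP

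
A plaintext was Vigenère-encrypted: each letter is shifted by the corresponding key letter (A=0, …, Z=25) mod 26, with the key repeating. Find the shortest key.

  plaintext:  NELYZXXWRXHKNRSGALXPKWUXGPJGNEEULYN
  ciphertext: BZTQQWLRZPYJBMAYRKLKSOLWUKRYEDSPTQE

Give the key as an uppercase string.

  i= 0: B-N = 14 → O
  i= 1: Z-E = 21 → V
  i= 2: T-L =  8 → I
  i= 3: Q-Y = 18 → S
  i= 4: Q-Z = 17 → R
  i= 5: W-X = 25 → Z
  i= 6: L-X = 14 → O
  i= 7: R-W = 21 → V
  i= 8: Z-R =  8 → I
  i= 9: P-X = 18 → S
  i=10: Y-H = 17 → R
  i=11: J-K = 25 → Z
  i=12: B-N = 14 → O
  i=13: M-R = 21 → V
  i=14: A-S =  8 → I
  i=15: Y-G = 18 → S
  i=16: R-A = 17 → R
  i=17: K-L = 25 → Z
  i=18: L-X = 14 → O
  i=19: K-P = 21 → V
  i=20: S-K =  8 → I
  i=21: O-W = 18 → S
  i=22: L-U = 17 → R
  i=23: W-X = 25 → Z
  i=24: U-G = 14 → O
  i=25: K-P = 21 → V
  i=26: R-J =  8 → I
  i=27: Y-G = 18 → S
  i=28: E-N = 17 → R
  i=29: D-E = 25 → Z
  i=30: S-E = 14 → O
  i=31: P-U = 21 → V
  i=32: T-L =  8 → I
  i=33: Q-Y = 18 → S
  i=34: E-N = 17 → R
  shifts repeat with period 6: OVISRZ

OVISRZ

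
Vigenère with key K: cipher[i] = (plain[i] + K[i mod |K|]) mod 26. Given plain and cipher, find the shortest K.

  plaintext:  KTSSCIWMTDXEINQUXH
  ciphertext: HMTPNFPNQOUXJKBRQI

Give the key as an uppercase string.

XTBXL

  i= 0: H-K = 23 → X
  i= 1: M-T = 19 → T
  i= 2: T-S =  1 → B
  i= 3: P-S = 23 → X
  i= 4: N-C = 11 → L
  i= 5: F-I = 23 → X
  i= 6: P-W = 19 → T
  i= 7: N-M =  1 → B
  i= 8: Q-T = 23 → X
  i= 9: O-D = 11 → L
  i=10: U-X = 23 → X
  i=11: X-E = 19 → T
  i=12: J-I =  1 → B
  i=13: K-N = 23 → X
  i=14: B-Q = 11 → L
  i=15: R-U = 23 → X
  i=16: Q-X = 19 → T
  i=17: I-H =  1 → B
  shifts repeat with period 5: XTBXL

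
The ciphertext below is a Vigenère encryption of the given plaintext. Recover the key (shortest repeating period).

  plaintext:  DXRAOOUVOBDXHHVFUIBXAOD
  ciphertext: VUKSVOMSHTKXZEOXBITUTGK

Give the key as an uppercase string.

SXTSHA

  i= 0: V-D = 18 → S
  i= 1: U-X = 23 → X
  i= 2: K-R = 19 → T
  i= 3: S-A = 18 → S
  i= 4: V-O =  7 → H
  i= 5: O-O =  0 → A
  i= 6: M-U = 18 → S
  i= 7: S-V = 23 → X
  i= 8: H-O = 19 → T
  i= 9: T-B = 18 → S
  i=10: K-D =  7 → H
  i=11: X-X =  0 → A
  i=12: Z-H = 18 → S
  i=13: E-H = 23 → X
  i=14: O-V = 19 → T
  i=15: X-F = 18 → S
  i=16: B-U =  7 → H
  i=17: I-I =  0 → A
  i=18: T-B = 18 → S
  i=19: U-X = 23 → X
  i=20: T-A = 19 → T
  i=21: G-O = 18 → S
  i=22: K-D =  7 → H
  shifts repeat with period 6: SXTSHA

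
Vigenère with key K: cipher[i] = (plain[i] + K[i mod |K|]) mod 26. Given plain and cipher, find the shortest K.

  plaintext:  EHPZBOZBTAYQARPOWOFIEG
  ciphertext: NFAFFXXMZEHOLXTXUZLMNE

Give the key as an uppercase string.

JYLGE

  i= 0: N-E =  9 → J
  i= 1: F-H = 24 → Y
  i= 2: A-P = 11 → L
  i= 3: F-Z =  6 → G
  i= 4: F-B =  4 → E
  i= 5: X-O =  9 → J
  i= 6: X-Z = 24 → Y
  i= 7: M-B = 11 → L
  i= 8: Z-T =  6 → G
  i= 9: E-A =  4 → E
  i=10: H-Y =  9 → J
  i=11: O-Q = 24 → Y
  i=12: L-A = 11 → L
  i=13: X-R =  6 → G
  i=14: T-P =  4 → E
  i=15: X-O =  9 → J
  i=16: U-W = 24 → Y
  i=17: Z-O = 11 → L
  i=18: L-F =  6 → G
  i=19: M-I =  4 → E
  i=20: N-E =  9 → J
  i=21: E-G = 24 → Y
  shifts repeat with period 5: JYLGE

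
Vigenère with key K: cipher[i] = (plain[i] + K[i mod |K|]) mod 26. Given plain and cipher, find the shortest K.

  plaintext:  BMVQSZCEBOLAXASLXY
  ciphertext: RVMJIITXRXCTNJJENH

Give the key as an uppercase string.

QJRT

  i= 0: R-B = 16 → Q
  i= 1: V-M =  9 → J
  i= 2: M-V = 17 → R
  i= 3: J-Q = 19 → T
  i= 4: I-S = 16 → Q
  i= 5: I-Z =  9 → J
  i= 6: T-C = 17 → R
  i= 7: X-E = 19 → T
  i= 8: R-B = 16 → Q
  i= 9: X-O =  9 → J
  i=10: C-L = 17 → R
  i=11: T-A = 19 → T
  i=12: N-X = 16 → Q
  i=13: J-A =  9 → J
  i=14: J-S = 17 → R
  i=15: E-L = 19 → T
  i=16: N-X = 16 → Q
  i=17: H-Y =  9 → J
  shifts repeat with period 4: QJRT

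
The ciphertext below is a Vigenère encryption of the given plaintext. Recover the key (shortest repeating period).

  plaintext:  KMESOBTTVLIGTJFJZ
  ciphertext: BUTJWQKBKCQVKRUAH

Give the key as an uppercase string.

  i= 0: B-K = 17 → R
  i= 1: U-M =  8 → I
  i= 2: T-E = 15 → P
  i= 3: J-S = 17 → R
  i= 4: W-O =  8 → I
  i= 5: Q-B = 15 → P
  i= 6: K-T = 17 → R
  i= 7: B-T =  8 → I
  i= 8: K-V = 15 → P
  i= 9: C-L = 17 → R
  i=10: Q-I =  8 → I
  i=11: V-G = 15 → P
  i=12: K-T = 17 → R
  i=13: R-J =  8 → I
  i=14: U-F = 15 → P
  i=15: A-J = 17 → R
  i=16: H-Z =  8 → I
  shifts repeat with period 3: RIP

RIP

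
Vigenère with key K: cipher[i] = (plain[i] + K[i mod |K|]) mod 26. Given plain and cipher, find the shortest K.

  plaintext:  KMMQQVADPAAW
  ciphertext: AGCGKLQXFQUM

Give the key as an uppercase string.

  i= 0: A-K = 16 → Q
  i= 1: G-M = 20 → U
  i= 2: C-M = 16 → Q
  i= 3: G-Q = 16 → Q
  i= 4: K-Q = 20 → U
  i= 5: L-V = 16 → Q
  i= 6: Q-A = 16 → Q
  i= 7: X-D = 20 → U
  i= 8: F-P = 16 → Q
  i= 9: Q-A = 16 → Q
  i=10: U-A = 20 → U
  i=11: M-W = 16 → Q
  shifts repeat with period 3: QUQ

QUQ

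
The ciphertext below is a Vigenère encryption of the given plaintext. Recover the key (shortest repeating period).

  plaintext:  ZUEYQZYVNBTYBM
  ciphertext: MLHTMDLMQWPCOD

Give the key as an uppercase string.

  i= 0: M-Z = 13 → N
  i= 1: L-U = 17 → R
  i= 2: H-E =  3 → D
  i= 3: T-Y = 21 → V
  i= 4: M-Q = 22 → W
  i= 5: D-Z =  4 → E
  i= 6: L-Y = 13 → N
  i= 7: M-V = 17 → R
  i= 8: Q-N =  3 → D
  i= 9: W-B = 21 → V
  i=10: P-T = 22 → W
  i=11: C-Y =  4 → E
  i=12: O-B = 13 → N
  i=13: D-M = 17 → R
  shifts repeat with period 6: NRDVWE

NRDVWE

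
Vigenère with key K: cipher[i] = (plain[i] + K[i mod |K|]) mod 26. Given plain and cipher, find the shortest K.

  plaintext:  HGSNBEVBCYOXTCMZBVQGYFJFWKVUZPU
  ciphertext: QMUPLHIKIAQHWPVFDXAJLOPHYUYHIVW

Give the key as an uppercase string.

  i= 0: Q-H =  9 → J
  i= 1: M-G =  6 → G
  i= 2: U-S =  2 → C
  i= 3: P-N =  2 → C
  i= 4: L-B = 10 → K
  i= 5: H-E =  3 → D
  i= 6: I-V = 13 → N
  i= 7: K-B =  9 → J
  i= 8: I-C =  6 → G
  i= 9: A-Y =  2 → C
  i=10: Q-O =  2 → C
  i=11: H-X = 10 → K
  i=12: W-T =  3 → D
  i=13: P-C = 13 → N
  i=14: V-M =  9 → J
  i=15: F-Z =  6 → G
  i=16: D-B =  2 → C
  i=17: X-V =  2 → C
  i=18: A-Q = 10 → K
  i=19: J-G =  3 → D
  i=20: L-Y = 13 → N
  i=21: O-F =  9 → J
  i=22: P-J =  6 → G
  i=23: H-F =  2 → C
  i=24: Y-W =  2 → C
  i=25: U-K = 10 → K
  i=26: Y-V =  3 → D
  i=27: H-U = 13 → N
  i=28: I-Z =  9 → J
  i=29: V-P =  6 → G
  i=30: W-U =  2 → C
  shifts repeat with period 7: JGCCKDN

JGCCKDN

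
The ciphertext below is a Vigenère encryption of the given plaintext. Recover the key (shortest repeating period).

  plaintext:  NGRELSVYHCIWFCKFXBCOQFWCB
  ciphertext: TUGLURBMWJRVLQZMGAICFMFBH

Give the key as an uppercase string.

  i= 0: T-N =  6 → G
  i= 1: U-G = 14 → O
  i= 2: G-R = 15 → P
  i= 3: L-E =  7 → H
  i= 4: U-L =  9 → J
  i= 5: R-S = 25 → Z
  i= 6: B-V =  6 → G
  i= 7: M-Y = 14 → O
  i= 8: W-H = 15 → P
  i= 9: J-C =  7 → H
  i=10: R-I =  9 → J
  i=11: V-W = 25 → Z
  i=12: L-F =  6 → G
  i=13: Q-C = 14 → O
  i=14: Z-K = 15 → P
  i=15: M-F =  7 → H
  i=16: G-X =  9 → J
  i=17: A-B = 25 → Z
  i=18: I-C =  6 → G
  i=19: C-O = 14 → O
  i=20: F-Q = 15 → P
  i=21: M-F =  7 → H
  i=22: F-W =  9 → J
  i=23: B-C = 25 → Z
  i=24: H-B =  6 → G
  shifts repeat with period 6: GOPHJZ

GOPHJZ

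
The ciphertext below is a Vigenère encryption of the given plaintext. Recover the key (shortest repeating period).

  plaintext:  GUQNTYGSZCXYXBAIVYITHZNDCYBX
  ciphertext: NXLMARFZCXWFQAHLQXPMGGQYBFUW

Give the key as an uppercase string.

  i= 0: N-G =  7 → H
  i= 1: X-U =  3 → D
  i= 2: L-Q = 21 → V
  i= 3: M-N = 25 → Z
  i= 4: A-T =  7 → H
  i= 5: R-Y = 19 → T
  i= 6: F-G = 25 → Z
  i= 7: Z-S =  7 → H
  i= 8: C-Z =  3 → D
  i= 9: X-C = 21 → V
  i=10: W-X = 25 → Z
  i=11: F-Y =  7 → H
  i=12: Q-X = 19 → T
  i=13: A-B = 25 → Z
  i=14: H-A =  7 → H
  i=15: L-I =  3 → D
  i=16: Q-V = 21 → V
  i=17: X-Y = 25 → Z
  i=18: P-I =  7 → H
  i=19: M-T = 19 → T
  i=20: G-H = 25 → Z
  i=21: G-Z =  7 → H
  i=22: Q-N =  3 → D
  i=23: Y-D = 21 → V
  i=24: B-C = 25 → Z
  i=25: F-Y =  7 → H
  i=26: U-B = 19 → T
  i=27: W-X = 25 → Z
  shifts repeat with period 7: HDVZHTZ

HDVZHTZ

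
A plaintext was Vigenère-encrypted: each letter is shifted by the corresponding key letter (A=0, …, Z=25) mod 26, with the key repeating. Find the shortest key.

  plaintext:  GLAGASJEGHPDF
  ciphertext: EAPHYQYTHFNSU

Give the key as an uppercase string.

YPPBY

  i= 0: E-G = 24 → Y
  i= 1: A-L = 15 → P
  i= 2: P-A = 15 → P
  i= 3: H-G =  1 → B
  i= 4: Y-A = 24 → Y
  i= 5: Q-S = 24 → Y
  i= 6: Y-J = 15 → P
  i= 7: T-E = 15 → P
  i= 8: H-G =  1 → B
  i= 9: F-H = 24 → Y
  i=10: N-P = 24 → Y
  i=11: S-D = 15 → P
  i=12: U-F = 15 → P
  shifts repeat with period 5: YPPBY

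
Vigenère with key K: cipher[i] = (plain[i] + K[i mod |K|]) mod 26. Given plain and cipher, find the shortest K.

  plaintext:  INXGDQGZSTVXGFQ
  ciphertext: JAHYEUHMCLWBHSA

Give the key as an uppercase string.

BNKSBE

  i= 0: J-I =  1 → B
  i= 1: A-N = 13 → N
  i= 2: H-X = 10 → K
  i= 3: Y-G = 18 → S
  i= 4: E-D =  1 → B
  i= 5: U-Q =  4 → E
  i= 6: H-G =  1 → B
  i= 7: M-Z = 13 → N
  i= 8: C-S = 10 → K
  i= 9: L-T = 18 → S
  i=10: W-V =  1 → B
  i=11: B-X =  4 → E
  i=12: H-G =  1 → B
  i=13: S-F = 13 → N
  i=14: A-Q = 10 → K
  shifts repeat with period 6: BNKSBE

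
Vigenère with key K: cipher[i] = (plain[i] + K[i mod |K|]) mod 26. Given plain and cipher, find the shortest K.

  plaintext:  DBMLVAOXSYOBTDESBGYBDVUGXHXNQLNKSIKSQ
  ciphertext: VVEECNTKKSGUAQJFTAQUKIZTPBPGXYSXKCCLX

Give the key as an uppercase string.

SUSTHNFN

  i= 0: V-D = 18 → S
  i= 1: V-B = 20 → U
  i= 2: E-M = 18 → S
  i= 3: E-L = 19 → T
  i= 4: C-V =  7 → H
  i= 5: N-A = 13 → N
  i= 6: T-O =  5 → F
  i= 7: K-X = 13 → N
  i= 8: K-S = 18 → S
  i= 9: S-Y = 20 → U
  i=10: G-O = 18 → S
  i=11: U-B = 19 → T
  i=12: A-T =  7 → H
  i=13: Q-D = 13 → N
  i=14: J-E =  5 → F
  i=15: F-S = 13 → N
  i=16: T-B = 18 → S
  i=17: A-G = 20 → U
  i=18: Q-Y = 18 → S
  i=19: U-B = 19 → T
  i=20: K-D =  7 → H
  i=21: I-V = 13 → N
  i=22: Z-U =  5 → F
  i=23: T-G = 13 → N
  i=24: P-X = 18 → S
  i=25: B-H = 20 → U
  i=26: P-X = 18 → S
  i=27: G-N = 19 → T
  i=28: X-Q =  7 → H
  i=29: Y-L = 13 → N
  i=30: S-N =  5 → F
  i=31: X-K = 13 → N
  i=32: K-S = 18 → S
  i=33: C-I = 20 → U
  i=34: C-K = 18 → S
  i=35: L-S = 19 → T
  i=36: X-Q =  7 → H
  shifts repeat with period 8: SUSTHNFN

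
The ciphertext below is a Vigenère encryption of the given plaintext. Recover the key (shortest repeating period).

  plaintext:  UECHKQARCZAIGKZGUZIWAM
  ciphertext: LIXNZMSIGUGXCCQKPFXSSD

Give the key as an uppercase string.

REVGPWS

  i= 0: L-U = 17 → R
  i= 1: I-E =  4 → E
  i= 2: X-C = 21 → V
  i= 3: N-H =  6 → G
  i= 4: Z-K = 15 → P
  i= 5: M-Q = 22 → W
  i= 6: S-A = 18 → S
  i= 7: I-R = 17 → R
  i= 8: G-C =  4 → E
  i= 9: U-Z = 21 → V
  i=10: G-A =  6 → G
  i=11: X-I = 15 → P
  i=12: C-G = 22 → W
  i=13: C-K = 18 → S
  i=14: Q-Z = 17 → R
  i=15: K-G =  4 → E
  i=16: P-U = 21 → V
  i=17: F-Z =  6 → G
  i=18: X-I = 15 → P
  i=19: S-W = 22 → W
  i=20: S-A = 18 → S
  i=21: D-M = 17 → R
  shifts repeat with period 7: REVGPWS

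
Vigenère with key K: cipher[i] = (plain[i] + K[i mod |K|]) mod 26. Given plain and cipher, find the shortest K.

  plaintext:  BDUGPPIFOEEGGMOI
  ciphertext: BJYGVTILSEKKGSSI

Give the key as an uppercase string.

AGE

  i= 0: B-B =  0 → A
  i= 1: J-D =  6 → G
  i= 2: Y-U =  4 → E
  i= 3: G-G =  0 → A
  i= 4: V-P =  6 → G
  i= 5: T-P =  4 → E
  i= 6: I-I =  0 → A
  i= 7: L-F =  6 → G
  i= 8: S-O =  4 → E
  i= 9: E-E =  0 → A
  i=10: K-E =  6 → G
  i=11: K-G =  4 → E
  i=12: G-G =  0 → A
  i=13: S-M =  6 → G
  i=14: S-O =  4 → E
  i=15: I-I =  0 → A
  shifts repeat with period 3: AGE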